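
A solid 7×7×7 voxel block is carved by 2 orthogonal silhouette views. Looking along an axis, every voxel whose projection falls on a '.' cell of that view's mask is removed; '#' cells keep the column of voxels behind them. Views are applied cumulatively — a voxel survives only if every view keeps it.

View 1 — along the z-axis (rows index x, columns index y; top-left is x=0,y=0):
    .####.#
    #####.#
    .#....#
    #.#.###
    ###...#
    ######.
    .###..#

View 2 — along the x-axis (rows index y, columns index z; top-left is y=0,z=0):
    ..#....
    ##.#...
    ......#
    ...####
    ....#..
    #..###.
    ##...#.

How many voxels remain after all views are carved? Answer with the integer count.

74 voxels

full grid |V| = 343
V1 z: intersect with XY mask (32 set) -- 224 left
V2 x: intersect with YZ mask (17 set) -- 74 left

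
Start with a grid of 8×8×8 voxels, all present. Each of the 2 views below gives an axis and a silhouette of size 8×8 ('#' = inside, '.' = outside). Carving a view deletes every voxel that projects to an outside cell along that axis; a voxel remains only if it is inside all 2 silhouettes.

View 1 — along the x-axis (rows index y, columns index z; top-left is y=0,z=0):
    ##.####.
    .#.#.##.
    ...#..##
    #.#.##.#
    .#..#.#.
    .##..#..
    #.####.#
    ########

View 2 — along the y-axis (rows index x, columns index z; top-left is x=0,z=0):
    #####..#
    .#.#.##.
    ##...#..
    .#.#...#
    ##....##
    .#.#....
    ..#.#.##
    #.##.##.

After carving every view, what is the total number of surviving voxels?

before carving: 512 voxels (8×8×8)
after view 1 [x-axis, 38 of 64 cells solid] → remaining = 304
after view 2 [y-axis, 31 of 64 cells solid] → remaining = 147

voxel count = 147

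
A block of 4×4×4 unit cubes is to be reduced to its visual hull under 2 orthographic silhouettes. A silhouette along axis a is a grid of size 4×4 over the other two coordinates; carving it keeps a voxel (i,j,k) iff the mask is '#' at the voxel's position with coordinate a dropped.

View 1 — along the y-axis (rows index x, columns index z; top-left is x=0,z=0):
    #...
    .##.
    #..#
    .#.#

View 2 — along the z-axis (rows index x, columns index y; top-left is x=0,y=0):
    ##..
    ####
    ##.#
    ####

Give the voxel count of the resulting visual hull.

initial block: 4^3 = 64
carve view 1 (along y, XZ-mask fill 7/16): 28 voxels remain
carve view 2 (along z, XY-mask fill 13/16): 24 voxels remain

24 voxels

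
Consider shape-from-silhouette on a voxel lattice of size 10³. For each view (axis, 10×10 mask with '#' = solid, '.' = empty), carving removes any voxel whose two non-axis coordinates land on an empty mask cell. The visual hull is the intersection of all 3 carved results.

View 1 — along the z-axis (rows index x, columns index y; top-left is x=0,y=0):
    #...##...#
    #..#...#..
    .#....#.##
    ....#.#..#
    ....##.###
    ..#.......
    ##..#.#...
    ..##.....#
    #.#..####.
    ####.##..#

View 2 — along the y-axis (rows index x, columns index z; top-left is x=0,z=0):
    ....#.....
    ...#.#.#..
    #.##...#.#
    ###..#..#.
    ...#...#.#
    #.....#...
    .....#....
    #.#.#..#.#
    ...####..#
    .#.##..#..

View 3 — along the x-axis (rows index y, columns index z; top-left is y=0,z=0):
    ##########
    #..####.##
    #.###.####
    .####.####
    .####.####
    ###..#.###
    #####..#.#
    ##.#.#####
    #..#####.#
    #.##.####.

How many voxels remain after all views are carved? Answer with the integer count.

initial block: 10^3 = 1000
after view 1 [z-axis, 40 of 100 cells solid] → remaining = 400
after view 2 [y-axis, 34 of 100 cells solid] → remaining = 142
after view 3 [x-axis, 77 of 100 cells solid] → remaining = 109

voxel count = 109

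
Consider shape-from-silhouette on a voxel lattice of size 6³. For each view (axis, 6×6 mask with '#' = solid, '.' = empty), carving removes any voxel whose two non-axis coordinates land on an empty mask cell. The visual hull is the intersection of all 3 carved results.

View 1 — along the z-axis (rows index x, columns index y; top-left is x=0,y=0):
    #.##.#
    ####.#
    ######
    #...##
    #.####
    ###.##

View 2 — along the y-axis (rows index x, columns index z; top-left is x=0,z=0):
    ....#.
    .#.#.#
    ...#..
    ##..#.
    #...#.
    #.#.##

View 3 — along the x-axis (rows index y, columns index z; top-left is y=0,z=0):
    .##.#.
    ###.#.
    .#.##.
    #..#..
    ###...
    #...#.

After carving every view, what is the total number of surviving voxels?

before carving: 216 voxels (6×6×6)
after view 1 [z-axis, 28 of 36 cells solid] → remaining = 168
after view 2 [y-axis, 14 of 36 cells solid] → remaining = 64
after view 3 [x-axis, 17 of 36 cells solid] → remaining = 32

voxel count = 32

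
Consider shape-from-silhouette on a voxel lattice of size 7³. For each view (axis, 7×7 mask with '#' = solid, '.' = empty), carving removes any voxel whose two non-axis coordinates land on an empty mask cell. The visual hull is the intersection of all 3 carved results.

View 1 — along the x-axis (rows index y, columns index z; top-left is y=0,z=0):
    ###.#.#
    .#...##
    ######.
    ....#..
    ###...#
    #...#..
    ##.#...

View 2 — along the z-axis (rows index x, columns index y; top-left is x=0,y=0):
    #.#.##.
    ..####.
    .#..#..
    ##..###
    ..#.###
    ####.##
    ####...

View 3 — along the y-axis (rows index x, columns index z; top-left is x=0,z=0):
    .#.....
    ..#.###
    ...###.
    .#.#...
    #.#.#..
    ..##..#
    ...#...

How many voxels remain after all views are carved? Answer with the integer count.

remaining voxels: 31

before carving: 343 voxels (7×7×7)
[1] x-view keeps 24 columns → grid now 168
[2] z-view keeps 29 columns → grid now 104
[3] y-view keeps 17 columns → grid now 31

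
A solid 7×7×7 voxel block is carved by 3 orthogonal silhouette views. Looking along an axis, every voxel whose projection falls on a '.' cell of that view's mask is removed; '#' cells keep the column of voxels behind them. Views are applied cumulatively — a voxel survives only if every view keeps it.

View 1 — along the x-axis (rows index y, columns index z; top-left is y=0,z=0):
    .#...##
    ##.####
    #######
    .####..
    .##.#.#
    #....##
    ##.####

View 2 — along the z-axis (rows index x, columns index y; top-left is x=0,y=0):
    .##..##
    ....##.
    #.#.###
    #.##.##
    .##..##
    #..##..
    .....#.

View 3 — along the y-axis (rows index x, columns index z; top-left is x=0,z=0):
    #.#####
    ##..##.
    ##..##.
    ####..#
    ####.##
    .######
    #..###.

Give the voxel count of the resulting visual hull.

remaining voxels: 85

before carving: 343 voxels (7×7×7)
after view 1 [x-axis, 33 of 49 cells solid] → remaining = 231
after view 2 [z-axis, 24 of 49 cells solid] → remaining = 111
after view 3 [y-axis, 35 of 49 cells solid] → remaining = 85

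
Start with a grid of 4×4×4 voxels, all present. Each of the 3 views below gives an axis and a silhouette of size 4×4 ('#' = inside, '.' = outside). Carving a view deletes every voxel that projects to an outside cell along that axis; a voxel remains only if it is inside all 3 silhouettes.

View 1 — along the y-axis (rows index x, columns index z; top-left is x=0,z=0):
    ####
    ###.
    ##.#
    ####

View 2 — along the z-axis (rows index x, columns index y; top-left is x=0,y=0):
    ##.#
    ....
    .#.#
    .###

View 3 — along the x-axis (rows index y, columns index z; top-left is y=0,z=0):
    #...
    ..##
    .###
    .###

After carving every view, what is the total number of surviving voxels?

before carving: 64 voxels (4×4×4)
  1. axis=1 (XZ plane), |mask|=14  ⇒  voxels=56
  2. axis=2 (XY plane), |mask|=8  ⇒  voxels=30
  3. axis=0 (YZ plane), |mask|=9  ⇒  voxels=17

remaining voxels: 17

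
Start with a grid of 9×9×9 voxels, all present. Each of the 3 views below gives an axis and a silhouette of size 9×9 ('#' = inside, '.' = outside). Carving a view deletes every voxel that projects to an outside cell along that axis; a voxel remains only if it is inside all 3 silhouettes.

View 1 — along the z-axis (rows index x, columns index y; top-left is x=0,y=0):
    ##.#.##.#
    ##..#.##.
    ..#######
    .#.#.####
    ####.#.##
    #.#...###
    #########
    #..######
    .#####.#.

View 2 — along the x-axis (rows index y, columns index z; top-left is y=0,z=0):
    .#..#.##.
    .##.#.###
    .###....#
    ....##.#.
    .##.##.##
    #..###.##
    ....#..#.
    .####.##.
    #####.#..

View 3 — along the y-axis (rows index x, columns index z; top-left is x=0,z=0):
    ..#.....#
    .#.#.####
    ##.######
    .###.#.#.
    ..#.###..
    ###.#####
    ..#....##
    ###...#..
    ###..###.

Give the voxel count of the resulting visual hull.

start: 9×9×9 = 729 voxels
after view 1 [z-axis, 58 of 81 cells solid] → remaining = 522
after view 2 [x-axis, 43 of 81 cells solid] → remaining = 277
after view 3 [y-axis, 46 of 81 cells solid] → remaining = 147

147 voxels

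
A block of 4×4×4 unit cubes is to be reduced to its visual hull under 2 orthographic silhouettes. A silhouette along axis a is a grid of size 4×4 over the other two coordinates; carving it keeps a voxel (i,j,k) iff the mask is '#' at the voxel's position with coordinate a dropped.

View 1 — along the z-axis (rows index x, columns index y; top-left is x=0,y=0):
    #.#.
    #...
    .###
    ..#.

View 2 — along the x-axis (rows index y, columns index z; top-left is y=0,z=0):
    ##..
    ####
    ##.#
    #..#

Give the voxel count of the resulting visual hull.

full grid |V| = 64
[1] z-view keeps 7 columns → grid now 28
[2] x-view keeps 11 columns → grid now 19

|visual hull| = 19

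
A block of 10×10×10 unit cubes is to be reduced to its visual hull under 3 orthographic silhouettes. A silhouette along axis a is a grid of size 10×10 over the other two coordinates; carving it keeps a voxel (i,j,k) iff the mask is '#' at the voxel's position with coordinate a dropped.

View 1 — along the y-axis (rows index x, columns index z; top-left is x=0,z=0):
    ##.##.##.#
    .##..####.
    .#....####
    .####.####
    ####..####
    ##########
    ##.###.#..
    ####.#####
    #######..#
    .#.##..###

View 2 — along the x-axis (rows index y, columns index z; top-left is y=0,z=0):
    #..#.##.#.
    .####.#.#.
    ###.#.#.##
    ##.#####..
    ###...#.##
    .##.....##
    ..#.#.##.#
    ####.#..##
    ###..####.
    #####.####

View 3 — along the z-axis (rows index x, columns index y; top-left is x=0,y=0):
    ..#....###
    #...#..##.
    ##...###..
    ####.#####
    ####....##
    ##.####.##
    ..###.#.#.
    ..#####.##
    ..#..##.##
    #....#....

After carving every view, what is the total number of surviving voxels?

269 voxels

initial block: 10^3 = 1000
after view 1 [y-axis, 73 of 100 cells solid] → remaining = 730
after view 2 [x-axis, 63 of 100 cells solid] → remaining = 464
after view 3 [z-axis, 55 of 100 cells solid] → remaining = 269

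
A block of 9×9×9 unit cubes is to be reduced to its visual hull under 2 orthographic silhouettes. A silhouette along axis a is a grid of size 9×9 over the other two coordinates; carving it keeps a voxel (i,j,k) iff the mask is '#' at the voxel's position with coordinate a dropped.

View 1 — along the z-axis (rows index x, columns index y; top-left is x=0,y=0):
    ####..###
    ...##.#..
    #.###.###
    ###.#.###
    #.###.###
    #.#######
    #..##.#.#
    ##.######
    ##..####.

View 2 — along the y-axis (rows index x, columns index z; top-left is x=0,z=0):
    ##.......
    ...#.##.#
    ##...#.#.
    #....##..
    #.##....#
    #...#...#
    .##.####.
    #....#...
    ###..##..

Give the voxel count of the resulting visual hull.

start: 9×9×9 = 729 voxels
after view 1 [z-axis, 58 of 81 cells solid] → remaining = 522
after view 2 [y-axis, 33 of 81 cells solid] → remaining = 203

voxel count = 203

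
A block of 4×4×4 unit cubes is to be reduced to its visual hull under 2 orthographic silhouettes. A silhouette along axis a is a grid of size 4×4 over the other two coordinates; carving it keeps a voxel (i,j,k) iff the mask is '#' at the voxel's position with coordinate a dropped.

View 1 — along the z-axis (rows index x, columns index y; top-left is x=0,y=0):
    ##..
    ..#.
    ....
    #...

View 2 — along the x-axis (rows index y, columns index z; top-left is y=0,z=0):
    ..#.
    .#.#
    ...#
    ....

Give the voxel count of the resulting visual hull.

initial block: 4^3 = 64
[1] z-view keeps 4 columns → grid now 16
[2] x-view keeps 4 columns → grid now 5

remaining voxels: 5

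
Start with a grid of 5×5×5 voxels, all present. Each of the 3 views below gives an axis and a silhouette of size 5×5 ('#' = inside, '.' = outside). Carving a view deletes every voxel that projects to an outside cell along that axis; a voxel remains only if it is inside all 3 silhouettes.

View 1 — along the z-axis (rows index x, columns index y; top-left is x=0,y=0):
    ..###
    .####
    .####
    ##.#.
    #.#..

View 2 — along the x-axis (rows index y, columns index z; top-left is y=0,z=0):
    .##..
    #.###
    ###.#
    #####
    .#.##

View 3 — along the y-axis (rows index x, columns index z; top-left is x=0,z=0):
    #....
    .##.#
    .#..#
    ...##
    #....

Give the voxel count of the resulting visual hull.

remaining voxels: 24

initial block: 5^3 = 125
carve view 1 (along z, XY-mask fill 16/25): 80 voxels remain
carve view 2 (along x, YZ-mask fill 18/25): 61 voxels remain
carve view 3 (along y, XZ-mask fill 9/25): 24 voxels remain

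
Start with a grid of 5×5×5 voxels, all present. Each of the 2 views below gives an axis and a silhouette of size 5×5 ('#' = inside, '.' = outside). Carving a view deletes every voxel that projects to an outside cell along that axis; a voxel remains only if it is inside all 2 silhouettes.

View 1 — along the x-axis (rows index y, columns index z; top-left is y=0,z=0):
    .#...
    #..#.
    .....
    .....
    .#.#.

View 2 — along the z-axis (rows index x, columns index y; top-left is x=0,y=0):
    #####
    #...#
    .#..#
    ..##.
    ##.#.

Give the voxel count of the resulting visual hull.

initial block: 5^3 = 125
[1] x-view keeps 5 columns → grid now 25
[2] z-view keeps 14 columns → grid now 15

voxel count = 15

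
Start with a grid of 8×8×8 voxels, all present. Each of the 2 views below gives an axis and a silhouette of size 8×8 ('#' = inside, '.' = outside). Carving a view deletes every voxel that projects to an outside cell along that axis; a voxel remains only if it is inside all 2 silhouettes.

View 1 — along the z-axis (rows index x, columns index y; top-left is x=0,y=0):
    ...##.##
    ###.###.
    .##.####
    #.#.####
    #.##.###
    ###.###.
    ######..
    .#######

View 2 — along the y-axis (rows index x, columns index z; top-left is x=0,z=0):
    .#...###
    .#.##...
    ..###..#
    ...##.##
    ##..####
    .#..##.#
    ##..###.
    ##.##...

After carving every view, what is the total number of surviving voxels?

remaining voxels: 200

initial block: 8^3 = 512
carve view 1 (along z, XY-mask fill 47/64): 376 voxels remain
carve view 2 (along y, XZ-mask fill 34/64): 200 voxels remain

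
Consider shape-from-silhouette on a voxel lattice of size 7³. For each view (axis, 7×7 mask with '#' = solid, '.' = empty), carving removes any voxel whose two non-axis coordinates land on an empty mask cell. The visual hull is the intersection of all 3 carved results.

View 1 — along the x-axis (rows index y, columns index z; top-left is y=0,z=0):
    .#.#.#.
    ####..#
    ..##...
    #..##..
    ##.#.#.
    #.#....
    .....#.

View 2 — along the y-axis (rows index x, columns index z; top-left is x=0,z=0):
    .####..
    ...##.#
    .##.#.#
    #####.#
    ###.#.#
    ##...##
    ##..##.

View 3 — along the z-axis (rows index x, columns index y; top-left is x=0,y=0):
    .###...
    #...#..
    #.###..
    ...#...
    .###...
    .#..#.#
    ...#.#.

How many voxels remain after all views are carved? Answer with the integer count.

before carving: 343 voxels (7×7×7)
V1 x: intersect with YZ mask (20 set) -- 140 left
V2 y: intersect with XZ mask (30 set) -- 78 left
V3 z: intersect with XY mask (18 set) -- 33 left

voxel count = 33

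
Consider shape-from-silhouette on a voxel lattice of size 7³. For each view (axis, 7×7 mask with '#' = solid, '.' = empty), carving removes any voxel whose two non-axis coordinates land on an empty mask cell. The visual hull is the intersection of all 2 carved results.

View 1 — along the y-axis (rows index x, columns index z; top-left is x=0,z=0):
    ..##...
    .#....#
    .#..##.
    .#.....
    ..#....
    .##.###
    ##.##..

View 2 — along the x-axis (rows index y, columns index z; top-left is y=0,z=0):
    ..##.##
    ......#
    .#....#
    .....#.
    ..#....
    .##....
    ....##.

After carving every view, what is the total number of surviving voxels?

start: 7×7×7 = 343 voxels
step 1: project along y, AND mask (18/49) → |grid| = 126
step 2: project along x, AND mask (13/49) → |grid| = 36

voxel count = 36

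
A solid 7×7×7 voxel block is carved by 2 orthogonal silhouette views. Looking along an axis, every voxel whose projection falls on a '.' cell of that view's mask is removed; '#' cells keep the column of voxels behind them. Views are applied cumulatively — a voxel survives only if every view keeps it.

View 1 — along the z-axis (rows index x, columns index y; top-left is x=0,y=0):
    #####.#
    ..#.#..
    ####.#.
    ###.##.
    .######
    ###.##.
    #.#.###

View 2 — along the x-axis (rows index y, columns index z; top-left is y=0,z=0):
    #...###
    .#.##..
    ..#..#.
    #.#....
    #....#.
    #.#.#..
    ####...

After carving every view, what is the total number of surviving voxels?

94 voxels

start: 7×7×7 = 343 voxels
V1 z: intersect with XY mask (34 set) -- 238 left
V2 x: intersect with YZ mask (20 set) -- 94 left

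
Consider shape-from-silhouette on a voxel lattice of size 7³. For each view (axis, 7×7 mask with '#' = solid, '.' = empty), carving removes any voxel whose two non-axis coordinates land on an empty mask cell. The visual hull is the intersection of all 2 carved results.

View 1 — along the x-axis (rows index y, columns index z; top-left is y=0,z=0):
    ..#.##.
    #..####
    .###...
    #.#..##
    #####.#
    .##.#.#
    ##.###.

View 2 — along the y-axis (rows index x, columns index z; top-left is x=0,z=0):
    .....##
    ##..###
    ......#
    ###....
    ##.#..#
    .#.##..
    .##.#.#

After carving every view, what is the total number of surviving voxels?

voxel count = 93

initial block: 7^3 = 343
step 1: project along x, AND mask (30/49) → |grid| = 210
step 2: project along y, AND mask (22/49) → |grid| = 93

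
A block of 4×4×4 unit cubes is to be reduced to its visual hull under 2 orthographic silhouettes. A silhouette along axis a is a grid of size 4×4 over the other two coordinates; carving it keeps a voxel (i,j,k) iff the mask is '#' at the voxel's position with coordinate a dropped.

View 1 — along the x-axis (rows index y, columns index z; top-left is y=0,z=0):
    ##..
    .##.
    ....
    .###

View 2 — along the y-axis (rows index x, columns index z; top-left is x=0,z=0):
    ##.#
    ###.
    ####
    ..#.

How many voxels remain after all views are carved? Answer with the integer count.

before carving: 64 voxels (4×4×4)
carve view 1 (along x, YZ-mask fill 7/16): 28 voxels remain
carve view 2 (along y, XZ-mask fill 11/16): 20 voxels remain

remaining voxels: 20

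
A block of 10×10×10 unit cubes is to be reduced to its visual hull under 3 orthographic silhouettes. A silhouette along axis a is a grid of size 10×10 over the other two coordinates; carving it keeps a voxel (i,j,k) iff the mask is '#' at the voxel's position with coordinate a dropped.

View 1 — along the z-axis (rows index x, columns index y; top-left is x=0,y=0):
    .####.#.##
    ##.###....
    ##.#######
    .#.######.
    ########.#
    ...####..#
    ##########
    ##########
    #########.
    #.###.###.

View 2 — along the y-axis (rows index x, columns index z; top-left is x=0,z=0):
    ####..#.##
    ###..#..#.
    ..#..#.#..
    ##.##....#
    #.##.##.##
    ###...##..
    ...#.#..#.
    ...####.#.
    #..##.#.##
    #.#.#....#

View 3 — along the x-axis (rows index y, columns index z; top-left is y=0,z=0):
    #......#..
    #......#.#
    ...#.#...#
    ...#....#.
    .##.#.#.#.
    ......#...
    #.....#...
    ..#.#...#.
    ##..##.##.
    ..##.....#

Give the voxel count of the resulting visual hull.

start: 10×10×10 = 1000 voxels
step 1: project along z, AND mask (78/100) → |grid| = 780
step 2: project along y, AND mask (50/100) → |grid| = 386
step 3: project along x, AND mask (30/100) → |grid| = 118

|visual hull| = 118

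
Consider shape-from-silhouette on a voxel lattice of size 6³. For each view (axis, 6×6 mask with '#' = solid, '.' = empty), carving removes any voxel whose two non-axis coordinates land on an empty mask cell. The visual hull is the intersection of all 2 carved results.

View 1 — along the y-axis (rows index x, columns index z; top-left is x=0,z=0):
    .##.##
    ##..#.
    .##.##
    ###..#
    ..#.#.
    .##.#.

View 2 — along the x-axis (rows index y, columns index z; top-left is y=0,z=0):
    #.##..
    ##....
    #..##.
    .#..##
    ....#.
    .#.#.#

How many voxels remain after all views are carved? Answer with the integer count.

remaining voxels: 47

full grid |V| = 216
carve view 1 (along y, XZ-mask fill 20/36): 120 voxels remain
carve view 2 (along x, YZ-mask fill 15/36): 47 voxels remain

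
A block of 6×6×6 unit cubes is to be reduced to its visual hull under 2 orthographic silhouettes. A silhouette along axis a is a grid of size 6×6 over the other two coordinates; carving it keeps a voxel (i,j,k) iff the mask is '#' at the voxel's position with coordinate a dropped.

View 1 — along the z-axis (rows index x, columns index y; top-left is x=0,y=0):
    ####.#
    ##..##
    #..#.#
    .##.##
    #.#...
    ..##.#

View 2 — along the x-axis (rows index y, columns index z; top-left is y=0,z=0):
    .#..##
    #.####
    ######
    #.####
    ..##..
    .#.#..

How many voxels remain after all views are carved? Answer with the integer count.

remaining voxels: 80

before carving: 216 voxels (6×6×6)
  1. axis=2 (XY plane), |mask|=21  ⇒  voxels=126
  2. axis=0 (YZ plane), |mask|=23  ⇒  voxels=80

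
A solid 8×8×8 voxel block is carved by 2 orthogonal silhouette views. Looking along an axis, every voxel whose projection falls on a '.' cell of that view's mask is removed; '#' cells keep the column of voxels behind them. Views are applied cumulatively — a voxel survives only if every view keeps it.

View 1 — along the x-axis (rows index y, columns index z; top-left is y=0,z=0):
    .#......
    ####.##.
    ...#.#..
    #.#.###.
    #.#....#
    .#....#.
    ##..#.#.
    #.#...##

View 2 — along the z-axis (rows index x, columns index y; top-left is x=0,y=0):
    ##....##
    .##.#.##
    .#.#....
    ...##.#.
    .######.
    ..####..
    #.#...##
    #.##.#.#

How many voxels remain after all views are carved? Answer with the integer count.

before carving: 512 voxels (8×8×8)
V1 x: intersect with YZ mask (27 set) -- 216 left
V2 z: intersect with XY mask (33 set) -- 116 left

116 voxels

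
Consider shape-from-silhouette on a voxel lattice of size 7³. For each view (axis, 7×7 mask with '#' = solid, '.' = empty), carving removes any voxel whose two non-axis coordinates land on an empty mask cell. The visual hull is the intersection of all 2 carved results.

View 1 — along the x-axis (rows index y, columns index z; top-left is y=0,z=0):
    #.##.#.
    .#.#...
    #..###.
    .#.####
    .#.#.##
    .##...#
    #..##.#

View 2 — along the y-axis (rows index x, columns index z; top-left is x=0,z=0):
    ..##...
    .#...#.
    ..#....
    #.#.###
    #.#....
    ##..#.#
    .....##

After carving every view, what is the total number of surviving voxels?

voxel count = 61

full grid |V| = 343
  1. axis=0 (YZ plane), |mask|=26  ⇒  voxels=182
  2. axis=1 (XZ plane), |mask|=18  ⇒  voxels=61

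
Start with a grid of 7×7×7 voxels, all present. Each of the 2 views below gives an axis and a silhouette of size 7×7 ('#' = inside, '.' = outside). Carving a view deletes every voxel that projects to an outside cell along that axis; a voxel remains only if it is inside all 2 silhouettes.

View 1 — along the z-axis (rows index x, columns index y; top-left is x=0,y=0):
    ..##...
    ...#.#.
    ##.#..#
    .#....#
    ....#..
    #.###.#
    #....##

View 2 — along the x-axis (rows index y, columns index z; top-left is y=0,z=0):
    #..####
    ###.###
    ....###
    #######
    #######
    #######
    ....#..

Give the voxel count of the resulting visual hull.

|visual hull| = 93

initial block: 7^3 = 343
after view 1 [z-axis, 19 of 49 cells solid] → remaining = 133
after view 2 [x-axis, 36 of 49 cells solid] → remaining = 93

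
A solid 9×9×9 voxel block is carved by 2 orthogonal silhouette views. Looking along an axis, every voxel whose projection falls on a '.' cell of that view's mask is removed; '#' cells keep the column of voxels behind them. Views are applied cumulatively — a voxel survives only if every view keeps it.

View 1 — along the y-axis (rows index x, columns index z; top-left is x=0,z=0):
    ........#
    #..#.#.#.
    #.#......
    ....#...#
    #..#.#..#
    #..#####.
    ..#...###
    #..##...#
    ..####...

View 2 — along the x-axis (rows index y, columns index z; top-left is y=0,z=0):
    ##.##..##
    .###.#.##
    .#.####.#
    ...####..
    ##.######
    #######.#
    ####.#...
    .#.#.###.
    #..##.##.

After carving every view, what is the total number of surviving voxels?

before carving: 729 voxels (9×9×9)
V1 y: intersect with XZ mask (31 set) -- 279 left
V2 x: intersect with YZ mask (53 set) -- 183 left

voxel count = 183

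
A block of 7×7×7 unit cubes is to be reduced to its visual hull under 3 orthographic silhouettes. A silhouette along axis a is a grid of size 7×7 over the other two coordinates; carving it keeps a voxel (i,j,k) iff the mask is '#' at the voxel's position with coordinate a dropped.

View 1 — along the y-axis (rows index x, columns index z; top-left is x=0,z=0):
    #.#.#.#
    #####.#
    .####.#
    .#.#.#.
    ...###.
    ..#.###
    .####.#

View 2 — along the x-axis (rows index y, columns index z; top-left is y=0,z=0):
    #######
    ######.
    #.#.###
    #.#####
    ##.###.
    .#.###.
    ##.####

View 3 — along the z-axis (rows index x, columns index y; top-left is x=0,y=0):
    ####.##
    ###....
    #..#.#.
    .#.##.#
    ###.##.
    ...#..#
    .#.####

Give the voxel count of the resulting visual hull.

start: 7×7×7 = 343 voxels
after view 1 [y-axis, 30 of 49 cells solid] → remaining = 210
after view 2 [x-axis, 39 of 49 cells solid] → remaining = 165
after view 3 [z-axis, 28 of 49 cells solid] → remaining = 96

96 voxels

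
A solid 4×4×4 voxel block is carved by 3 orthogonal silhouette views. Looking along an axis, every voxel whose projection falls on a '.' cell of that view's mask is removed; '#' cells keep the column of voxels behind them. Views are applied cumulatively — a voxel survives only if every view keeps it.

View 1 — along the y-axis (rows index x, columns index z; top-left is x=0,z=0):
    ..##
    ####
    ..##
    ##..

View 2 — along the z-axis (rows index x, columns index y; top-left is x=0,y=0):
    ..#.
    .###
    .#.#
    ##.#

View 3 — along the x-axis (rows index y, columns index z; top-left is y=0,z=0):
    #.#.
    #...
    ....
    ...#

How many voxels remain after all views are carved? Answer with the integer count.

voxel count = 5

initial block: 4^3 = 64
  1. axis=1 (XZ plane), |mask|=10  ⇒  voxels=40
  2. axis=2 (XY plane), |mask|=9  ⇒  voxels=24
  3. axis=0 (YZ plane), |mask|=4  ⇒  voxels=5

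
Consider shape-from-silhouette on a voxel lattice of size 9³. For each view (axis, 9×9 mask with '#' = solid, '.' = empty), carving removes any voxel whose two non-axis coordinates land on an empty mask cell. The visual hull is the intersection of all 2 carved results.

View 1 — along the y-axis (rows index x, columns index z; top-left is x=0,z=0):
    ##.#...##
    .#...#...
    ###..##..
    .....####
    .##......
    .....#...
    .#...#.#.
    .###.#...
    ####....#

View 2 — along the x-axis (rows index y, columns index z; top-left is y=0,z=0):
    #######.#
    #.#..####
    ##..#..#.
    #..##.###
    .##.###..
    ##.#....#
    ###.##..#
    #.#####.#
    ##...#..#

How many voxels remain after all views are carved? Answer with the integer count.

before carving: 729 voxels (9×9×9)
  1. axis=1 (XZ plane), |mask|=31  ⇒  voxels=279
  2. axis=0 (YZ plane), |mask|=50  ⇒  voxels=174

remaining voxels: 174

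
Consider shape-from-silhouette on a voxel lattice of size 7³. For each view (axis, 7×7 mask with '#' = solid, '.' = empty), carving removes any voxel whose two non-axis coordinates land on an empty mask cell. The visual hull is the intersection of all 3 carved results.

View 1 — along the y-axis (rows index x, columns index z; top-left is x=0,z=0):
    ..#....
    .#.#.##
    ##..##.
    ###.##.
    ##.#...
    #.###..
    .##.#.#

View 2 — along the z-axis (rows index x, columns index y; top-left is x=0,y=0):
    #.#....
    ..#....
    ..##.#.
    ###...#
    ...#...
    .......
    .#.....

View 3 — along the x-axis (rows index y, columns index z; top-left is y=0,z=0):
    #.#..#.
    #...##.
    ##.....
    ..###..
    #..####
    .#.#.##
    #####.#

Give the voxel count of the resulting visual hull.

remaining voxels: 21

start: 7×7×7 = 343 voxels
V1 y: intersect with XZ mask (25 set) -- 175 left
V2 z: intersect with XY mask (12 set) -- 45 left
V3 x: intersect with YZ mask (26 set) -- 21 left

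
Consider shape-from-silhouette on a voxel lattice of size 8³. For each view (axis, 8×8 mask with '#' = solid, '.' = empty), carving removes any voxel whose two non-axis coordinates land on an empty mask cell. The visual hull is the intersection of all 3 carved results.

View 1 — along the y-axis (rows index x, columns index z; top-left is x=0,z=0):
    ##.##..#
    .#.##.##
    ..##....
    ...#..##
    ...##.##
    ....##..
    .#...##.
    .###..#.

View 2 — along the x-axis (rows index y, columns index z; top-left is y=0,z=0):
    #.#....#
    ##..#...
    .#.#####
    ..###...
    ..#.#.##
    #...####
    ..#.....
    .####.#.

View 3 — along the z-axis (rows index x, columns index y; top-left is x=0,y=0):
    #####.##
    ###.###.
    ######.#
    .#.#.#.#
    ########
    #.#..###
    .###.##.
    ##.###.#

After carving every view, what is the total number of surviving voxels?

81 voxels

full grid |V| = 512
after view 1 [y-axis, 28 of 64 cells solid] → remaining = 224
after view 2 [x-axis, 30 of 64 cells solid] → remaining = 107
after view 3 [z-axis, 48 of 64 cells solid] → remaining = 81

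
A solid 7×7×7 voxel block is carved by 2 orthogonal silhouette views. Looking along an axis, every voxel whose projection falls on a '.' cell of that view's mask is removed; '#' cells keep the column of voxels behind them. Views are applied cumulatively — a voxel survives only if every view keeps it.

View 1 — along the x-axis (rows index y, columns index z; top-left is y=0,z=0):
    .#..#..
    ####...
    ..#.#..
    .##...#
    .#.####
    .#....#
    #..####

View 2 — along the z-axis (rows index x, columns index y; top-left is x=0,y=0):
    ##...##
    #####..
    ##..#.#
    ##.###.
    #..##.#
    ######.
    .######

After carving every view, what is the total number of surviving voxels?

full grid |V| = 343
after view 1 [x-axis, 23 of 49 cells solid] → remaining = 161
after view 2 [z-axis, 34 of 49 cells solid] → remaining = 115

voxel count = 115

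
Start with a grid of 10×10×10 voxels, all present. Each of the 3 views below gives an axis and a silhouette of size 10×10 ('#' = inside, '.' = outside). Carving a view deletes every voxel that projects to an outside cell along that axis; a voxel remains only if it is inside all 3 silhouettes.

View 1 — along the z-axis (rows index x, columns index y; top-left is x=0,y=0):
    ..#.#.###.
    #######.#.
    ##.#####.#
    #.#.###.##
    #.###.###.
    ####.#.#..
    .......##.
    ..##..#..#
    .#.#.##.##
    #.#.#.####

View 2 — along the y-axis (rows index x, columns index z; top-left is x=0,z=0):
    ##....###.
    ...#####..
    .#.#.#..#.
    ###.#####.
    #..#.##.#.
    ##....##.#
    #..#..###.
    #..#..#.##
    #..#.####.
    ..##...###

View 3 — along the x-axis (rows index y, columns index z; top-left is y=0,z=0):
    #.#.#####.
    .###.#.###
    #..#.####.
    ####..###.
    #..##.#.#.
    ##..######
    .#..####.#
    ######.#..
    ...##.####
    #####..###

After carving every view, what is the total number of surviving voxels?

initial block: 10^3 = 1000
step 1: project along z, AND mask (60/100) → |grid| = 600
step 2: project along y, AND mask (53/100) → |grid| = 319
step 3: project along x, AND mask (67/100) → |grid| = 219

|visual hull| = 219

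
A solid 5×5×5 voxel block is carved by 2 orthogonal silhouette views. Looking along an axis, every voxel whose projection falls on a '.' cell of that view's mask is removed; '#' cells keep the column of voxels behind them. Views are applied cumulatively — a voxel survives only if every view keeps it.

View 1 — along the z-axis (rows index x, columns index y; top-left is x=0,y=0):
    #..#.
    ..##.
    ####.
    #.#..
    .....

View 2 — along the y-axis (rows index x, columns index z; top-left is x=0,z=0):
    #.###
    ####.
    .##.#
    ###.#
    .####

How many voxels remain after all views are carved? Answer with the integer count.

before carving: 125 voxels (5×5×5)
  1. axis=2 (XY plane), |mask|=10  ⇒  voxels=50
  2. axis=1 (XZ plane), |mask|=19  ⇒  voxels=36

|visual hull| = 36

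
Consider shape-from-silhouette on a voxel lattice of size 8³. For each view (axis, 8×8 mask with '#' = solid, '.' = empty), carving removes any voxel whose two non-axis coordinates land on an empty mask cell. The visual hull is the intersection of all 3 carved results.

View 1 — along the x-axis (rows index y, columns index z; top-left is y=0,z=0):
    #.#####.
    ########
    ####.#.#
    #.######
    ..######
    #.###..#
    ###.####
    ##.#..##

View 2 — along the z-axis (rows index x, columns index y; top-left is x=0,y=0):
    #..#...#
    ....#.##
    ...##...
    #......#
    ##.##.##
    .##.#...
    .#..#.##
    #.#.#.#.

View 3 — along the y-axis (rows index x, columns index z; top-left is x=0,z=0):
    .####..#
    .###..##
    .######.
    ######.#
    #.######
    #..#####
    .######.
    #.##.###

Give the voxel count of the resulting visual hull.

before carving: 512 voxels (8×8×8)
  1. axis=0 (YZ plane), |mask|=50  ⇒  voxels=400
  2. axis=2 (XY plane), |mask|=27  ⇒  voxels=170
  3. axis=1 (XZ plane), |mask|=48  ⇒  voxels=131

131 voxels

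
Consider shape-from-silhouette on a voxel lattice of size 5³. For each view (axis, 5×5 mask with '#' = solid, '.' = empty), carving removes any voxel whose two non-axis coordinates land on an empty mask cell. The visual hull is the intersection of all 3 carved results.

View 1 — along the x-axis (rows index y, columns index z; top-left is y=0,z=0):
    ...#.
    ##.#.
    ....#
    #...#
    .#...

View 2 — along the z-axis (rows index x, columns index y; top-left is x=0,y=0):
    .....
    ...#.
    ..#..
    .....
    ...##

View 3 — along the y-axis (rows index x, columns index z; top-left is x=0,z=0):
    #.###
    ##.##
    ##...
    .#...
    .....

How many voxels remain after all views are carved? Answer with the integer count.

|visual hull| = 2

before carving: 125 voxels (5×5×5)
carve view 1 (along x, YZ-mask fill 8/25): 40 voxels remain
carve view 2 (along z, XY-mask fill 4/25): 6 voxels remain
carve view 3 (along y, XZ-mask fill 11/25): 2 voxels remain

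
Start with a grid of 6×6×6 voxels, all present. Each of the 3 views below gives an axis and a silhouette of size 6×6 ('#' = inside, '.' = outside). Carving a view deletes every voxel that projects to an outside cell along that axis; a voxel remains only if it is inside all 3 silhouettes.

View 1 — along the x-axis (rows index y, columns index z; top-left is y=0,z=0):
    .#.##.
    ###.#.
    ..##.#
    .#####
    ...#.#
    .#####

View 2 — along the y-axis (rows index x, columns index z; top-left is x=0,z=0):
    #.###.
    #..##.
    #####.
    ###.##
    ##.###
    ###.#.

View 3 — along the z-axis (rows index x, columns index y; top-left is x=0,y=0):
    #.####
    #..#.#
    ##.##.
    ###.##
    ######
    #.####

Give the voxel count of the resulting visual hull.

voxel count = 69

initial block: 6^3 = 216
  1. axis=0 (YZ plane), |mask|=22  ⇒  voxels=132
  2. axis=1 (XZ plane), |mask|=26  ⇒  voxels=90
  3. axis=2 (XY plane), |mask|=28  ⇒  voxels=69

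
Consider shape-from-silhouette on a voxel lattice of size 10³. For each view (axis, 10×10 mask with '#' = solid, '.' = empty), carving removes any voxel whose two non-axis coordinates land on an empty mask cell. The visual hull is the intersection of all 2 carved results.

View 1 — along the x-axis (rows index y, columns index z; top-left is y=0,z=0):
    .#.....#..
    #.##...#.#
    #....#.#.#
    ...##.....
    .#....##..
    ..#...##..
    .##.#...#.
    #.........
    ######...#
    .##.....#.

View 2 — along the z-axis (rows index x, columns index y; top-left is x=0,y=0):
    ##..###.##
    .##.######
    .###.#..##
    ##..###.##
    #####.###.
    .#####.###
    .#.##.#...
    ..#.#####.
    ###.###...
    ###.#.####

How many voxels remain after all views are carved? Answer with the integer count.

full grid |V| = 1000
step 1: project along x, AND mask (34/100) → |grid| = 340
step 2: project along z, AND mask (68/100) → |grid| = 250

250 voxels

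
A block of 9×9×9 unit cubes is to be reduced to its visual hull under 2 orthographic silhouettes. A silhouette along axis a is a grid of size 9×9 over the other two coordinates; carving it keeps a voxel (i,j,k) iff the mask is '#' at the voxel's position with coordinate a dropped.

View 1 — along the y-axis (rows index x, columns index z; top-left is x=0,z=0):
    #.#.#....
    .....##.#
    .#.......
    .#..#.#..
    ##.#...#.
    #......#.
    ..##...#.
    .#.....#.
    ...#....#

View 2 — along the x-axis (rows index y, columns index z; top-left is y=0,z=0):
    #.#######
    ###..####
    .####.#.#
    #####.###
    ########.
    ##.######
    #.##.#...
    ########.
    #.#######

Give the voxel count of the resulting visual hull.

before carving: 729 voxels (9×9×9)
  1. axis=1 (XZ plane), |mask|=23  ⇒  voxels=207
  2. axis=0 (YZ plane), |mask|=65  ⇒  voxels=165

165 voxels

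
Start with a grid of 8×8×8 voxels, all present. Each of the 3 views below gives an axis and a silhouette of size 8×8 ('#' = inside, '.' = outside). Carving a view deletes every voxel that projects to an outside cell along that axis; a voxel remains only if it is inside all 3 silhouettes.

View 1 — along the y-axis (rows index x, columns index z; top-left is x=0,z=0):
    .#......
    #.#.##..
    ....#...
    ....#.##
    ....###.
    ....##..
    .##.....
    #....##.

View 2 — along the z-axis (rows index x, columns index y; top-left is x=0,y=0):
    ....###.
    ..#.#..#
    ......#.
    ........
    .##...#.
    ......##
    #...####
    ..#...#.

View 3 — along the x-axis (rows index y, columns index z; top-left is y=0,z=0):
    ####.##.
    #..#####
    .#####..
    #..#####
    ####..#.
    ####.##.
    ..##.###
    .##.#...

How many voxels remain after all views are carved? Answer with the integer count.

30 voxels

full grid |V| = 512
after view 1 [y-axis, 19 of 64 cells solid] → remaining = 152
after view 2 [z-axis, 19 of 64 cells solid] → remaining = 45
after view 3 [x-axis, 42 of 64 cells solid] → remaining = 30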